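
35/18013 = 35/18013 = 0.00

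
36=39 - 3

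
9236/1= 9236 = 9236.00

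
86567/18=86567/18 = 4809.28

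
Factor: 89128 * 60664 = 2^6 * 13^1*857^1*7583^1 = 5406860992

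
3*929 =2787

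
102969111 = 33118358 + 69850753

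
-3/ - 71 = 3/71 = 0.04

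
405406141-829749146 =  - 424343005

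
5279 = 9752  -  4473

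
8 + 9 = 17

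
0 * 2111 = 0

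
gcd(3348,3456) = 108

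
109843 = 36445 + 73398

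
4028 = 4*1007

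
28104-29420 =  - 1316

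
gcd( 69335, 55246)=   1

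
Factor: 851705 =5^1*170341^1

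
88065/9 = 9785 = 9785.00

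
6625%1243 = 410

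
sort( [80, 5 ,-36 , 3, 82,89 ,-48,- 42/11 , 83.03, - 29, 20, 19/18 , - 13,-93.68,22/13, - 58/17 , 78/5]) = [- 93.68, - 48 , - 36 , - 29 , - 13,-42/11,-58/17, 19/18, 22/13, 3, 5, 78/5,  20, 80 , 82, 83.03, 89]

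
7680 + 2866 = 10546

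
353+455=808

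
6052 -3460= 2592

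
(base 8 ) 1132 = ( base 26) n4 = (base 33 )i8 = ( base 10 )602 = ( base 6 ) 2442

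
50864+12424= 63288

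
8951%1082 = 295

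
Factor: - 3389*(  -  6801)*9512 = 219238178568 = 2^3*3^1*29^1*41^1*2267^1*3389^1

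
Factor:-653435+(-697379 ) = - 2^1*675407^1 = -  1350814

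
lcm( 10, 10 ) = 10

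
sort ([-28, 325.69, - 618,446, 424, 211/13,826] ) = [-618, - 28,  211/13, 325.69,424,446, 826 ] 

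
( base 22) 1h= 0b100111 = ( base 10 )39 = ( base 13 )30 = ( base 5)124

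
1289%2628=1289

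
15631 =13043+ 2588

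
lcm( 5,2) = 10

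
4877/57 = 4877/57 = 85.56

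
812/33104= 203/8276 = 0.02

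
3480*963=3351240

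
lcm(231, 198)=1386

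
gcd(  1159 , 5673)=61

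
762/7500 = 127/1250 = 0.10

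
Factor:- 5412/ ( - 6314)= 2^1*3^1 * 7^(-1) =6/7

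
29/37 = 29/37 = 0.78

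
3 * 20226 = 60678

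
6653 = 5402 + 1251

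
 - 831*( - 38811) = 32251941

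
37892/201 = 188 + 104/201 = 188.52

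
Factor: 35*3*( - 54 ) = -2^1*3^4*5^1*7^1 = -  5670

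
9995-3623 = 6372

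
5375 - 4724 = 651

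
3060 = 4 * 765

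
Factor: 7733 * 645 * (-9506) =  - 2^1*3^1*5^1*7^2 * 11^1*19^1 * 37^1*43^1 * 97^1 = -47413884210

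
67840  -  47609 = 20231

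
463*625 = 289375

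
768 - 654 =114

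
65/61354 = 65/61354 = 0.00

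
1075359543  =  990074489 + 85285054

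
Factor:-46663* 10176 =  - 474842688 = - 2^6*3^1*53^1*46663^1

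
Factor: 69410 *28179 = 2^1*3^2* 5^1*11^1 * 31^1*101^1*631^1 = 1955904390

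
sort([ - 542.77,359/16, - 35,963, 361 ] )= [ - 542.77,-35,359/16, 361,963 ] 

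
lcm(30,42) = 210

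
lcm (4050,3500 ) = 283500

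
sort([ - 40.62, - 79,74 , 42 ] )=[-79 , - 40.62,42,  74] 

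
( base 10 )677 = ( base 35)jc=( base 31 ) LQ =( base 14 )365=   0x2A5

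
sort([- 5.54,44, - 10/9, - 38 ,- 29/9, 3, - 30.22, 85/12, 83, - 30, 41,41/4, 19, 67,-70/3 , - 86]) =[ - 86, - 38, - 30.22, - 30,  -  70/3,  -  5.54,  -  29/9, - 10/9, 3,  85/12,41/4,19 , 41,44, 67, 83 ]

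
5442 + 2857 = 8299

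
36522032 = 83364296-46842264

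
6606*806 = 5324436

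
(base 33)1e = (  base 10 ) 47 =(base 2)101111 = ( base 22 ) 23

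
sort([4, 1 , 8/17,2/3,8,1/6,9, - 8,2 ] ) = [ - 8, 1/6,8/17, 2/3,1,2,4,8,9] 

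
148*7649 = 1132052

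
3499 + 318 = 3817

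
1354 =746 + 608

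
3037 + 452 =3489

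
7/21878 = 7/21878 = 0.00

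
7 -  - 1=8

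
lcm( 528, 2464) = 7392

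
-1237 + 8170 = 6933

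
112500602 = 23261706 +89238896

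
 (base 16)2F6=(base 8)1366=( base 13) 464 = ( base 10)758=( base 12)532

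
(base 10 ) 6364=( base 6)45244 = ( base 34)5H6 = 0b1100011011100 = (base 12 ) 3824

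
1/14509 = 1/14509  =  0.00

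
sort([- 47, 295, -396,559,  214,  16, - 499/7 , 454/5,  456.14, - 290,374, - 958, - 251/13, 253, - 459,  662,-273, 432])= [ - 958, - 459, - 396, - 290, - 273, - 499/7, - 47, - 251/13,  16, 454/5, 214, 253, 295, 374, 432, 456.14, 559,662 ] 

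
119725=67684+52041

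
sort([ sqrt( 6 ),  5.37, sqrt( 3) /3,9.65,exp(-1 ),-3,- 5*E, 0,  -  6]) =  [ - 5 * E, - 6,  -  3, 0 , exp ( - 1 ), sqrt( 3 ) /3, sqrt( 6),5.37, 9.65] 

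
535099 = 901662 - 366563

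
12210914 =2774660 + 9436254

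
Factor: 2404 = 2^2*601^1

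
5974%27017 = 5974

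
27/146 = 27/146=0.18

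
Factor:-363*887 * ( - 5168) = 1663997808 = 2^4*3^1*11^2*17^1 * 19^1*887^1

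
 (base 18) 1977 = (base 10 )8881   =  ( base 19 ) 15b8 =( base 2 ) 10001010110001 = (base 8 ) 21261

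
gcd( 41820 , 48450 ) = 510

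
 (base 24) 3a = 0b1010010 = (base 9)101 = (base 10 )82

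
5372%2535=302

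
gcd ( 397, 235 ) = 1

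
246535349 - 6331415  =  240203934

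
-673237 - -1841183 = 1167946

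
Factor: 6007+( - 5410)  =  597 = 3^1*199^1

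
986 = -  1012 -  - 1998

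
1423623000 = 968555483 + 455067517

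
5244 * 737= 3864828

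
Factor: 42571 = 42571^1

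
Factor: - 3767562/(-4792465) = 2^1 * 3^2 * 5^( - 1 )  *19^(- 1 )*37^1*61^(-1 )*827^(- 1 )*5657^1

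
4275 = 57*75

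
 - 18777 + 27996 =9219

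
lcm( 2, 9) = 18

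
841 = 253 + 588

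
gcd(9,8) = 1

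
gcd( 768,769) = 1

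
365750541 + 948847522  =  1314598063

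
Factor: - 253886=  - 2^1 * 126943^1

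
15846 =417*38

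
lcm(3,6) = 6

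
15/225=1/15= 0.07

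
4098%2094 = 2004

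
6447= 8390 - 1943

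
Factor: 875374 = 2^1 * 437687^1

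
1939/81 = 23 + 76/81 = 23.94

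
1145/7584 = 1145/7584  =  0.15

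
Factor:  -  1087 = - 1087^1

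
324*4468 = 1447632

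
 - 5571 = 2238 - 7809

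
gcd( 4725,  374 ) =1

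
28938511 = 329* 87959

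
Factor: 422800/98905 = 2^4 * 5^1*7^1* 131^( - 1) = 560/131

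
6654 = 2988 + 3666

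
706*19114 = 13494484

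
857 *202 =173114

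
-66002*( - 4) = 264008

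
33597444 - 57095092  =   - 23497648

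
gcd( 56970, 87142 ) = 2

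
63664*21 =1336944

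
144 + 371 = 515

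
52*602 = 31304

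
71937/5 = 71937/5 = 14387.40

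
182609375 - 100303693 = 82305682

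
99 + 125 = 224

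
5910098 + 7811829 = 13721927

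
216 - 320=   -  104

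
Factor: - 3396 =  -  2^2*3^1*283^1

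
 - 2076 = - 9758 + 7682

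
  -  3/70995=-1 + 23664/23665 = -0.00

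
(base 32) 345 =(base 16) C85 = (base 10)3205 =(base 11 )2454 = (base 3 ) 11101201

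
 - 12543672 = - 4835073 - 7708599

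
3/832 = 3/832 = 0.00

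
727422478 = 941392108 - 213969630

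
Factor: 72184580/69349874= 2^1*5^1* 11^(-1)*13^1*23^1*127^( - 1 ) * 12071^1*24821^( - 1) = 36092290/34674937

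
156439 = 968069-811630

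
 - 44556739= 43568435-88125174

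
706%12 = 10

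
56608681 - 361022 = 56247659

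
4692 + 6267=10959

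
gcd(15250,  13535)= 5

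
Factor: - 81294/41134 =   -  3^1*17^1 *131^( - 1)*157^( - 1 )*797^1 = - 40647/20567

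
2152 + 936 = 3088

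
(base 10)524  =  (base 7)1346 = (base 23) MI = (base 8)1014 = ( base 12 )378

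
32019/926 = 34 + 535/926 = 34.58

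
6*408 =2448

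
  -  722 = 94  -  816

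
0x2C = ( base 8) 54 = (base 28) 1G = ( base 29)1f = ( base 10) 44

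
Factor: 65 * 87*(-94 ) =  - 2^1 * 3^1*5^1* 13^1 *29^1*47^1 = - 531570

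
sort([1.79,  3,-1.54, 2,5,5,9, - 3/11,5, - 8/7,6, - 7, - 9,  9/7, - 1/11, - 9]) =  [-9, -9, - 7, - 1.54, - 8/7, - 3/11, - 1/11,9/7,1.79,2,3,5,5,5, 6, 9 ] 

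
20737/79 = 262  +  39/79 = 262.49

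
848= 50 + 798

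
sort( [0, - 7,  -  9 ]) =[ - 9, - 7, 0]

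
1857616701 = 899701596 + 957915105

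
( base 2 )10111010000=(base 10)1488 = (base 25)29D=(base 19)426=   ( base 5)21423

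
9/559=9/559=0.02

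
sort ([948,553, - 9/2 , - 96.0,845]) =[ - 96.0,  -  9/2, 553, 845,948]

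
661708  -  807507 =- 145799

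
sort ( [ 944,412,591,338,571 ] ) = [ 338,412,571,591, 944 ] 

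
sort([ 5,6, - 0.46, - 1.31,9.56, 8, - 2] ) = [ - 2, - 1.31, - 0.46, 5,6,8,9.56 ]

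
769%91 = 41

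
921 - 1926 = -1005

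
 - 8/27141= - 1 + 27133/27141 = - 0.00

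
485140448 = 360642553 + 124497895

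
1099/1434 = 1099/1434 = 0.77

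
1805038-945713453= - 943908415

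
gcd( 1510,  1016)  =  2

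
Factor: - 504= - 2^3*3^2*7^1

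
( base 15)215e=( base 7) 26411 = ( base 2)1101110011000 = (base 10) 7064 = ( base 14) 2808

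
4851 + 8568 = 13419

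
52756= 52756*1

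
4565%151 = 35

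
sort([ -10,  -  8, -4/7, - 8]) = [  -  10, - 8, - 8, - 4/7] 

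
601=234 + 367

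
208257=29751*7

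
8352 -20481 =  - 12129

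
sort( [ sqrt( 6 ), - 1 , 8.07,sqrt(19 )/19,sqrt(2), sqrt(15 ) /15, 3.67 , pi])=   [ - 1 , sqrt(19 )/19,sqrt(15 ) /15,sqrt(2 ),  sqrt( 6), pi, 3.67,8.07 ]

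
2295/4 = 2295/4 = 573.75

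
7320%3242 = 836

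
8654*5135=44438290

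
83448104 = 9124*9146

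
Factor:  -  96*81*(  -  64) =497664 = 2^11*3^5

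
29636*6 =177816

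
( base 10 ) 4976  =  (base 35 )426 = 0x1370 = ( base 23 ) 998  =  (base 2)1001101110000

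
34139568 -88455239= - 54315671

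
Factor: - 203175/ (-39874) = 2^( -1)*3^3*5^2*7^1*43^1 * 19937^( - 1)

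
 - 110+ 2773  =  2663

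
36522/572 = 18261/286 = 63.85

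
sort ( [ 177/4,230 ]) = [177/4,230 ]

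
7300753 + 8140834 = 15441587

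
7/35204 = 7/35204  =  0.00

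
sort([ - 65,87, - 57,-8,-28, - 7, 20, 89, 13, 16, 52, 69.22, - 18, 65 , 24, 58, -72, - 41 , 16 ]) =[  -  72, - 65, -57, - 41,-28, - 18, - 8, - 7,13, 16, 16, 20 , 24 , 52,58, 65 , 69.22, 87 , 89]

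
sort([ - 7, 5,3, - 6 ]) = [ - 7,- 6,3,5 ] 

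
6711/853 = 6711/853 = 7.87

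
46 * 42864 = 1971744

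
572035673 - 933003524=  - 360967851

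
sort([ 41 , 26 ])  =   [ 26, 41 ]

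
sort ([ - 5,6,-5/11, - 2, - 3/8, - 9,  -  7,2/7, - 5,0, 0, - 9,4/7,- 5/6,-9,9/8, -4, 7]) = [-9, -9, - 9, - 7,-5, - 5,-4, -2,-5/6,-5/11, - 3/8 , 0, 0,2/7,4/7,9/8,6,7]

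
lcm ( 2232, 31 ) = 2232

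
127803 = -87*( - 1469 ) 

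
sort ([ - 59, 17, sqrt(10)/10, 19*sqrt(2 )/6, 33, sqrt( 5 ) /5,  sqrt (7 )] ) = [ - 59, sqrt ( 10)/10,sqrt (5)/5, sqrt( 7 ), 19*sqrt( 2 )/6,  17,33]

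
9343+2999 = 12342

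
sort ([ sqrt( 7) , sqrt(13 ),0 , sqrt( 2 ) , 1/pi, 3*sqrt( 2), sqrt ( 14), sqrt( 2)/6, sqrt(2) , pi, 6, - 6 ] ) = [ - 6 , 0, sqrt( 2)/6 , 1/pi,sqrt( 2) , sqrt( 2),sqrt( 7),pi,sqrt (13), sqrt( 14), 3*sqrt(2 )  ,  6]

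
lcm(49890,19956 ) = 99780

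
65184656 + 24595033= 89779689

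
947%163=132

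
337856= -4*(-84464 )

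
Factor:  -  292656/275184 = -67/63 = - 3^( - 2 )*7^ ( - 1 ) * 67^1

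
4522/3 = 4522/3 = 1507.33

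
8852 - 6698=2154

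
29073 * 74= 2151402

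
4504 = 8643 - 4139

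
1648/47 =1648/47 = 35.06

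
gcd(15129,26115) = 3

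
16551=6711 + 9840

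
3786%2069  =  1717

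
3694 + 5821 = 9515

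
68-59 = 9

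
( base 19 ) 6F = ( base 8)201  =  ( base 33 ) 3u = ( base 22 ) 5J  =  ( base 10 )129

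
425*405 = 172125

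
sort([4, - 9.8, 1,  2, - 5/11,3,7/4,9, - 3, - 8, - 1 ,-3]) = [ -9.8 , - 8, - 3, - 3, - 1, - 5/11,1,7/4,2, 3,4,  9]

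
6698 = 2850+3848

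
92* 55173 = 5075916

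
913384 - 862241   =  51143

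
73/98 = 73/98 = 0.74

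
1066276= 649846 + 416430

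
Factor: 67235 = 5^1*7^1*17^1*113^1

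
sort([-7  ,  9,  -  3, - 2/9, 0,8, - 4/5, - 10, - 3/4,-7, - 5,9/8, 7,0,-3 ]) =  [ - 10,-7, - 7, - 5,-3, - 3, - 4/5,-3/4,-2/9,0,0, 9/8,7,8, 9 ] 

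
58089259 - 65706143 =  - 7616884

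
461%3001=461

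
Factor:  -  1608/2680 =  - 3/5 = - 3^1*5^( - 1) 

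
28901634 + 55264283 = 84165917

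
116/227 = 116/227  =  0.51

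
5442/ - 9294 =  - 1 + 642/1549 = - 0.59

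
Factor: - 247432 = - 2^3*157^1*197^1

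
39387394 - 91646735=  - 52259341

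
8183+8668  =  16851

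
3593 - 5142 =  -  1549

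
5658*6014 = 34027212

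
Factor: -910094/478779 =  - 2^1 * 3^ ( - 1) * 7^( - 2) * 3257^( - 1)*455047^1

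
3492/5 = 698 + 2/5=698.40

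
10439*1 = 10439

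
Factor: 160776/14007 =264/23 = 2^3*3^1  *11^1*23^( - 1)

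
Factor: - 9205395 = -3^1*5^1*307^1*1999^1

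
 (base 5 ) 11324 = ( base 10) 839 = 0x347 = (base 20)21j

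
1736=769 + 967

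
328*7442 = 2440976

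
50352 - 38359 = 11993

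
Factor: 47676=2^2*3^1*29^1 * 137^1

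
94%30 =4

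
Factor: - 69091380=-2^2 * 3^4*5^1 * 42649^1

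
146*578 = 84388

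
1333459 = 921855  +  411604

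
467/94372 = 467/94372=0.00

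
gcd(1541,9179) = 67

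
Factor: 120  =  2^3*3^1*5^1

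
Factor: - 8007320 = - 2^3 * 5^1*200183^1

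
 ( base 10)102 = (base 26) 3o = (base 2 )1100110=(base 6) 250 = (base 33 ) 33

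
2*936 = 1872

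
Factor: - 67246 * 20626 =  - 2^2 * 10313^1 * 33623^1 = -  1387015996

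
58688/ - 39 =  - 1505 + 7/39=- 1504.82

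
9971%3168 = 467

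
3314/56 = 59 + 5/28 =59.18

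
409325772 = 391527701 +17798071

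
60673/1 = 60673 = 60673.00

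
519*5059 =2625621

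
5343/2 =5343/2=   2671.50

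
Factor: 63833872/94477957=2^4*7^ (  -  1 )*29^1 * 137573^1*13496851^(  -  1) 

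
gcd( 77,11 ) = 11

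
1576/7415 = 1576/7415 = 0.21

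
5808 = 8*726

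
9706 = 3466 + 6240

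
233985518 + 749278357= 983263875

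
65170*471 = 30695070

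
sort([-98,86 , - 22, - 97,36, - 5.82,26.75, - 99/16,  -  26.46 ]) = [-98, - 97, - 26.46, - 22, - 99/16 , -5.82,26.75,36,86 ] 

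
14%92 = 14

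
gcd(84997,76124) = 1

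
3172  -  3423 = -251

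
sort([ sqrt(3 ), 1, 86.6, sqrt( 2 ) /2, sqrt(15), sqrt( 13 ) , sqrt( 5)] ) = [ sqrt(2 ) /2,1, sqrt(  3 ), sqrt(5), sqrt ( 13 ),sqrt( 15 ),86.6] 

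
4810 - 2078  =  2732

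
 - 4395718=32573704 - 36969422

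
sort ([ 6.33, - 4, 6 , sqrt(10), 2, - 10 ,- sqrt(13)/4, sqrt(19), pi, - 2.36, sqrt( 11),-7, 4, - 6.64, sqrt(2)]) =[-10 ,-7 ,-6.64, - 4,  -  2.36,-sqrt( 13)/4, sqrt( 2), 2,pi,sqrt(10), sqrt( 11), 4,sqrt(19 ) , 6,6.33 ]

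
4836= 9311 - 4475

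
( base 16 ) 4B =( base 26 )2N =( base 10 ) 75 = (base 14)55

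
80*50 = 4000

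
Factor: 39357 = 3^2*4373^1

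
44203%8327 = 2568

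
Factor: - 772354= -2^1 * 11^1*35107^1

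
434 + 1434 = 1868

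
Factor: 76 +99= 5^2* 7^1 = 175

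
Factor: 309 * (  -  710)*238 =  - 52214820 = - 2^2 * 3^1*5^1*7^1  *17^1*71^1*103^1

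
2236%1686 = 550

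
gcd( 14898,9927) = 3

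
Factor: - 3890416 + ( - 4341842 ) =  - 8232258 = - 2^1*3^1 *1372043^1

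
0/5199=0 =0.00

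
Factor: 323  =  17^1*19^1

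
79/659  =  79/659 =0.12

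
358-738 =- 380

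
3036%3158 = 3036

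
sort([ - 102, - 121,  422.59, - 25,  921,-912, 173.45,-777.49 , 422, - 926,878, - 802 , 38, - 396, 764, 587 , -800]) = [ - 926, - 912, - 802,- 800,  -  777.49,- 396  , - 121,- 102,- 25 , 38,  173.45 , 422, 422.59,587,  764, 878,  921 ]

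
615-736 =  - 121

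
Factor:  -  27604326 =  - 2^1*3^1*4600721^1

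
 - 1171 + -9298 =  - 10469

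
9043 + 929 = 9972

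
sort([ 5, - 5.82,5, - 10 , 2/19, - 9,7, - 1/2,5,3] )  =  [ - 10, - 9, - 5.82, - 1/2, 2/19,3,5, 5,5,7]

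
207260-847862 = -640602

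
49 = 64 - 15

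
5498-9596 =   -  4098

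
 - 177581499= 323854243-501435742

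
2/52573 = 2/52573 = 0.00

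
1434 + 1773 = 3207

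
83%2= 1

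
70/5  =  14 = 14.00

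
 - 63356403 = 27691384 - 91047787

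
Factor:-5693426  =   - 2^1*19^1*149827^1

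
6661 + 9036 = 15697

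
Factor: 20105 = 5^1*4021^1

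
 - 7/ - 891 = 7/891 = 0.01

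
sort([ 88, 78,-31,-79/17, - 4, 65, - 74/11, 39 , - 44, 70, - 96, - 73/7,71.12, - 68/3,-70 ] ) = [  -  96 , - 70, - 44, - 31, - 68/3, - 73/7, - 74/11, - 79/17, - 4, 39, 65, 70,71.12,78,  88] 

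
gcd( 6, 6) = 6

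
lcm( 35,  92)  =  3220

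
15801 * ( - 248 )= - 3918648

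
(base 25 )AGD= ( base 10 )6663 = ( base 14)25dd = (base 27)93l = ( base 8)15007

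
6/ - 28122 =-1/4687= - 0.00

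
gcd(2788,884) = 68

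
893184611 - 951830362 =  - 58645751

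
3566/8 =1783/4   =  445.75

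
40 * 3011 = 120440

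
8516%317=274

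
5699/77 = 74 + 1/77 = 74.01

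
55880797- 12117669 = 43763128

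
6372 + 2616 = 8988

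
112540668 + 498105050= 610645718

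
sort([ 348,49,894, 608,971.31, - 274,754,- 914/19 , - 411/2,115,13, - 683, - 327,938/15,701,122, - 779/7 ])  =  [ - 683,-327, - 274, - 411/2, -779/7, - 914/19,13,49,938/15,115, 122,348, 608,701, 754,894,971.31]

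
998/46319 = 998/46319 = 0.02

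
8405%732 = 353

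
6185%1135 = 510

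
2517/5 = 503 + 2/5 = 503.40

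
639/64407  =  213/21469   =  0.01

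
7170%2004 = 1158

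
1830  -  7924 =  - 6094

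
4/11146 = 2/5573 = 0.00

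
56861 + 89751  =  146612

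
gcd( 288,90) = 18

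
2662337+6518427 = 9180764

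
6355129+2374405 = 8729534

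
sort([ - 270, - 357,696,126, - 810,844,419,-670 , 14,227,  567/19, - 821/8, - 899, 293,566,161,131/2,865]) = [ - 899, - 810,  -  670, - 357, - 270, -821/8,14,567/19,131/2,126 , 161, 227,293,419,566,696,844, 865 ] 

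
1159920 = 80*14499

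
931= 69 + 862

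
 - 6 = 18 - 24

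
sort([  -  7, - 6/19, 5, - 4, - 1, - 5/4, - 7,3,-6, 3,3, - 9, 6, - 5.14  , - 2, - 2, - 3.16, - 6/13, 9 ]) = [ - 9, - 7, - 7, - 6, - 5.14, - 4, - 3.16, - 2, - 2, - 5/4, - 1,-6/13, - 6/19,3, 3,3, 5,  6,9]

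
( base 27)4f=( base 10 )123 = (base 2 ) 1111011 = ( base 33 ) 3o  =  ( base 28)4B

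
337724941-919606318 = -581881377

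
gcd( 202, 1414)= 202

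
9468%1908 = 1836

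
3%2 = 1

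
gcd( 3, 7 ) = 1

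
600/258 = 2 + 14/43  =  2.33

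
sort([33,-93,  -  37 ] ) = [-93,- 37, 33 ]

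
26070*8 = 208560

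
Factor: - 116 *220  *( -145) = 3700400 = 2^4 * 5^2*11^1*29^2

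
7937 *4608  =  36573696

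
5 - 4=1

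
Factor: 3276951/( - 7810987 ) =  - 3^1 * 97^1*11261^1*  7810987^( -1 ) 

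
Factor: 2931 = 3^1 * 977^1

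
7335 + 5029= 12364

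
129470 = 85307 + 44163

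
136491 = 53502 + 82989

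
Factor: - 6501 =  - 3^1 * 11^1*197^1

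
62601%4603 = 2762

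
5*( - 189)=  - 945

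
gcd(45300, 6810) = 30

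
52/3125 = 52/3125 = 0.02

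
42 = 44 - 2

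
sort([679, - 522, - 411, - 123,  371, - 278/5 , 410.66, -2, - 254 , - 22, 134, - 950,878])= [ - 950, - 522, - 411, - 254, - 123, - 278/5, - 22, - 2, 134,371,  410.66, 679,878 ] 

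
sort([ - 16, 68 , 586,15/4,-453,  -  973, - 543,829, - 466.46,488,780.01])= [ -973, - 543,  -  466.46, - 453, - 16,15/4,68,488,586, 780.01,829 ]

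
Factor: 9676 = 2^2*41^1*59^1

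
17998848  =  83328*216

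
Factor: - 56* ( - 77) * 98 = 422576 = 2^4 * 7^4*11^1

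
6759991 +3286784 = 10046775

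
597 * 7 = 4179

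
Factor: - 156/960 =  -13/80 = - 2^( - 4) *5^(  -  1)*13^1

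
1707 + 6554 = 8261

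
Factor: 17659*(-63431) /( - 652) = 1120128029/652 = 2^( - 2 )*137^1*163^(-1 )*463^1*17659^1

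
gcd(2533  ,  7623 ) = 1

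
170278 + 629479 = 799757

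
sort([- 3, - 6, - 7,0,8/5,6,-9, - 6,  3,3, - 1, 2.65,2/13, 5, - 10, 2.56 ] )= [-10, - 9 , - 7,  -  6, - 6, - 3, - 1,0,2/13, 8/5,2.56, 2.65 , 3,3,5, 6 ] 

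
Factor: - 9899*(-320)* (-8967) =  - 28404586560 = - 2^6 * 3^1 * 5^1* 7^2 * 19^1*61^1 * 521^1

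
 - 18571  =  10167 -28738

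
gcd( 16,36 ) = 4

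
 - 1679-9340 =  - 11019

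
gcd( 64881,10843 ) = 1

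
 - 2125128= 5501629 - 7626757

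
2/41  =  2/41 = 0.05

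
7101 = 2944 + 4157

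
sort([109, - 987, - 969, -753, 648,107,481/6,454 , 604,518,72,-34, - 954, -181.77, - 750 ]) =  [ -987, - 969, - 954, - 753, - 750, - 181.77, - 34, 72 , 481/6,107, 109, 454, 518,604,648]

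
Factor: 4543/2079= 3^( -3)* 59^1 = 59/27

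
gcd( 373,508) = 1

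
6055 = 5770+285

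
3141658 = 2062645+1079013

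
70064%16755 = 3044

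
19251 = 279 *69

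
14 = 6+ 8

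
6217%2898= 421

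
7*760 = 5320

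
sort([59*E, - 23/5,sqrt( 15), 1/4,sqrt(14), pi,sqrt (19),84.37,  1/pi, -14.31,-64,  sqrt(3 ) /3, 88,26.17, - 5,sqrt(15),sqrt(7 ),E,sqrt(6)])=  [ - 64, - 14.31, - 5, - 23/5,1/4, 1/pi,sqrt ( 3 ) /3,sqrt( 6),sqrt(7),E,pi,sqrt (14),sqrt( 15),sqrt(15 ), sqrt(19 ),26.17, 84.37, 88 , 59* E]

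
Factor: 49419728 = 2^4*43^1*109^1*659^1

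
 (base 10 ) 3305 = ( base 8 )6351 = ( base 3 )11112102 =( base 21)7a8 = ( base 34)2T7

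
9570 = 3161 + 6409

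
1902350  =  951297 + 951053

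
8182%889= 181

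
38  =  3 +35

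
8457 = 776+7681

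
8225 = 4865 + 3360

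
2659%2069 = 590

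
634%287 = 60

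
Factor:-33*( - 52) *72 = 2^5 * 3^3*11^1*13^1  =  123552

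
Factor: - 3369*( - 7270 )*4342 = 2^2 * 3^1*5^1 * 13^1*167^1 * 727^1* 1123^1 = 106346999460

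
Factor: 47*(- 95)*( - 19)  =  84835=5^1*  19^2*47^1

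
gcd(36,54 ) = 18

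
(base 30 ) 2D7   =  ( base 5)32242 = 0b100010010101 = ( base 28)2MD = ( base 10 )2197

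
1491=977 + 514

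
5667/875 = 6 + 417/875  =  6.48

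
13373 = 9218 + 4155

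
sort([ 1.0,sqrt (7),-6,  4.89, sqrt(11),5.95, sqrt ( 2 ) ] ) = [ - 6,  1.0,sqrt(2), sqrt( 7), sqrt(11 ),4.89, 5.95] 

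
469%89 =24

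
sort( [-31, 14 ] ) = [ - 31,14]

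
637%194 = 55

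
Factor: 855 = 3^2*5^1*19^1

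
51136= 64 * 799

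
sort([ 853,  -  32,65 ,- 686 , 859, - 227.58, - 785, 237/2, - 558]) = [ - 785, - 686, - 558,-227.58,-32,65, 237/2,853,859] 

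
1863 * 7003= 13046589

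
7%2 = 1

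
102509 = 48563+53946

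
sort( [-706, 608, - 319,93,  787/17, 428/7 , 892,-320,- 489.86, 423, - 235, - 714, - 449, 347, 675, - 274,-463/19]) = [-714, - 706,  -  489.86, - 449, - 320, - 319, - 274, - 235, - 463/19, 787/17, 428/7, 93,347,423,608, 675,  892]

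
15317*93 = 1424481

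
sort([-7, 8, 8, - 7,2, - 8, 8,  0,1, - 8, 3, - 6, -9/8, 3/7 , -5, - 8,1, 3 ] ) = [ -8,-8, - 8,  -  7,  -  7,-6,  -  5, - 9/8,  0, 3/7,1,1 , 2,3, 3,8,8,  8]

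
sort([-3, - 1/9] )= [ - 3, -1/9 ] 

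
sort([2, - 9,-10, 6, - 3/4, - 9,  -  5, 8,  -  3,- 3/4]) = [ - 10, - 9, - 9, - 5,-3, - 3/4,-3/4,2,  6,8 ]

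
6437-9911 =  - 3474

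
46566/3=15522 = 15522.00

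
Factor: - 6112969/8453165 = -5^(  -  1)*7^( - 1 )*17^( - 1 )*14207^( - 1 ) * 6112969^1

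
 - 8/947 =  - 1  +  939/947=- 0.01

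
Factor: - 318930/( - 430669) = 2^1*3^1*5^1*269^( - 1 )*1601^( - 1)*10631^1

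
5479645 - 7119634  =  - 1639989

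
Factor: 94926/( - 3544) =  - 47463/1772 = -2^( - 2 )*3^1*13^1*443^(-1)*1217^1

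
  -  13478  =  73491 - 86969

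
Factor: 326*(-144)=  - 2^5*3^2*163^1=- 46944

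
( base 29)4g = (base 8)204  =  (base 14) 96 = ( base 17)7D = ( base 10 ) 132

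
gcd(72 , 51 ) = 3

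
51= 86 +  - 35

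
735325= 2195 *335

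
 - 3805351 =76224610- 80029961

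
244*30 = 7320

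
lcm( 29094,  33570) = 436410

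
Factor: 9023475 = 3^1*5^2*23^1*5231^1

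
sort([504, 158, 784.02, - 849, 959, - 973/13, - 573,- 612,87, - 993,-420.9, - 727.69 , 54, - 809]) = [ - 993, - 849, - 809,-727.69,-612, - 573, - 420.9, - 973/13,54, 87, 158 , 504, 784.02, 959 ] 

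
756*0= 0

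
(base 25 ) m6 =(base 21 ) 15A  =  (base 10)556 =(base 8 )1054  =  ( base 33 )gs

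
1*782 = 782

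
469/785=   469/785 = 0.60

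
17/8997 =17/8997 = 0.00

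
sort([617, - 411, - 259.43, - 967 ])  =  [ - 967, - 411, - 259.43, 617]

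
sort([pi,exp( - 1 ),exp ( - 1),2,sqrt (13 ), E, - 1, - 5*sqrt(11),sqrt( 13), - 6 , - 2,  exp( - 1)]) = [ - 5 * sqrt( 11),  -  6, -2,-1,exp( - 1),  exp( - 1),exp(-1),2,E,pi , sqrt( 13), sqrt(13)] 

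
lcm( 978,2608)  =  7824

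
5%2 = 1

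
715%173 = 23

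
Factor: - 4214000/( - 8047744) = 263375/502984  =  2^( - 3)* 5^3*7^2*43^1*62873^(-1 )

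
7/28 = 1/4=0.25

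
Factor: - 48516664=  - 2^3*7^3*17681^1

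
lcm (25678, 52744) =1951528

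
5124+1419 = 6543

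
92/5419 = 92/5419 = 0.02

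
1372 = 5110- 3738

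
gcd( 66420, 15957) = 81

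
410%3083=410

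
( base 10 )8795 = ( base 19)156H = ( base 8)21133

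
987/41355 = 329/13785 = 0.02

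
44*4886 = 214984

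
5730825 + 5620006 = 11350831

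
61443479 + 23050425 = 84493904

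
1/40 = 1/40 = 0.03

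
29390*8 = 235120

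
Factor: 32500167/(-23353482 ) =-10833389/7784494 = - 2^(-1 )*7^1*41^1*37747^1*3892247^(- 1) 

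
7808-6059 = 1749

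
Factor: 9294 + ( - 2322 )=6972 = 2^2 * 3^1 * 7^1 * 83^1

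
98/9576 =7/684=0.01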